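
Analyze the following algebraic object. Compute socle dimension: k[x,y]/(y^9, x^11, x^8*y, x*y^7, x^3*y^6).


Socle = ann(m) = span of standard monomials u with x*u, y*u in I (staircase corners).
Minimal generators: x^11, x^8*y, x^3*y^6, x*y^7, y^9
Corners: y^8, x^2y^6, x^7y^5, x^10
Socle dim=4


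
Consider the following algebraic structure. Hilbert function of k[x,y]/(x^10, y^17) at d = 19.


k[x,y], I = (x^10, y^17), d = 19
Need i < 10 and d-i < 17.
Range: 3 <= i <= 9.
H(19) = 7


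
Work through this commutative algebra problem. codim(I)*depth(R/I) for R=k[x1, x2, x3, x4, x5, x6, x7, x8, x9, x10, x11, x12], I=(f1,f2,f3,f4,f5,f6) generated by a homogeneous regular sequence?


codim=6, depth=dim(R/I)=12-6=6
Product=6*6=36


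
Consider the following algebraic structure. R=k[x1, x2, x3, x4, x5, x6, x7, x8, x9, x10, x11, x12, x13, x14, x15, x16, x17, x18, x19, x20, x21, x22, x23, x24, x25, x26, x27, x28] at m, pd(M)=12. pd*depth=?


pd+depth=28
depth=28-12=16
pd*depth=12*16=192


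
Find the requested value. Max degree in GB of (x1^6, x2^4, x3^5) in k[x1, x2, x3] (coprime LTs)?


Pure powers, coprime LTs => already GB.
Degrees: 6, 4, 5
Max=6


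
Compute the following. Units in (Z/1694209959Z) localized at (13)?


Local ring = Z/62748517Z.
phi(62748517) = 13^6*(13-1) = 57921708


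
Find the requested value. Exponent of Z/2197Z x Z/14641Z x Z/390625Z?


Exponent = lcm of the cyclic orders; pairwise coprime => product.
13^3*11^4*5^8=2197*14641*390625=12564951953125


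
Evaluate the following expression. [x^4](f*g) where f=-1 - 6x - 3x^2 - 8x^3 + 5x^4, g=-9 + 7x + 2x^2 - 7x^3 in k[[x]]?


[x^4] = sum a_i*b_j, i+j=4
  -6*-7=42
  -3*2=-6
  -8*7=-56
  5*-9=-45
Sum=-65


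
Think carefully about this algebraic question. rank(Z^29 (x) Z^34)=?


rank(M(x)N) = rank(M)*rank(N)
29*34 = 986


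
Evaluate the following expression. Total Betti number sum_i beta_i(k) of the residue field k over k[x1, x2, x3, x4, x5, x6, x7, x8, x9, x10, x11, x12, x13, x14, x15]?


Koszul resolution: beta_i(k)=C(n,i), n=15
sum_i C(15,i) = 2^15 = 32768


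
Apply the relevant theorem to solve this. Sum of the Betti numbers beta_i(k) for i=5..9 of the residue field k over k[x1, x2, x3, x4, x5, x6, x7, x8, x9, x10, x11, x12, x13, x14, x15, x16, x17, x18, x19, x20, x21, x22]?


Koszul resolution: beta_i(k)=C(n,i), n=22
C(22,5)=26334, C(22,6)=74613, C(22,7)=170544, C(22,8)=319770, C(22,9)=497420
Sum=1088681


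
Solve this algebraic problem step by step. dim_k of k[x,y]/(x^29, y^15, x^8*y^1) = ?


k[x,y]/I, I = (x^29, y^15, x^8*y^1)
Rect: 29x15=435. Corner: (29-8)x(15-1)=294.
dim = 435-294 = 141


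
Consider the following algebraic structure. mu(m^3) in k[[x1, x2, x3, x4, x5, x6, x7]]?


C(n+d-1,d)=C(9,3)=84


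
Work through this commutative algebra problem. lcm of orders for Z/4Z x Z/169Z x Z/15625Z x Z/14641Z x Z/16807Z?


Exponent = lcm of the cyclic orders; pairwise coprime => product.
2^2*13^2*5^6*11^4*7^5=4*169*15625*14641*16807=2599127968937500


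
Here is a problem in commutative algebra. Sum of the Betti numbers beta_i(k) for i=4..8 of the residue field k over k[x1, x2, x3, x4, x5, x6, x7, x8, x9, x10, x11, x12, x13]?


Koszul resolution: beta_i(k)=C(n,i), n=13
C(13,4)=715, C(13,5)=1287, C(13,6)=1716, C(13,7)=1716, C(13,8)=1287
Sum=6721


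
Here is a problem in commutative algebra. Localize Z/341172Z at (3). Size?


3-primary part: 341172=3^8*52
Size=3^8=6561


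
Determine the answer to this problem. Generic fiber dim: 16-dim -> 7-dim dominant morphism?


dim(fiber)=dim(X)-dim(Y)=16-7=9


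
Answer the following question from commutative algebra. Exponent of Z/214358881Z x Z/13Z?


Exponent = lcm of the cyclic orders; pairwise coprime => product.
11^8*13^1=214358881*13=2786665453


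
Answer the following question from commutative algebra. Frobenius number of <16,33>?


gcd(16,33)=1 => F=ab-a-b=16*33-16-33=528-49=479


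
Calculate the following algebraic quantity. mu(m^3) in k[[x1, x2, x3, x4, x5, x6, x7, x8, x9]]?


C(n+d-1,d)=C(11,3)=165


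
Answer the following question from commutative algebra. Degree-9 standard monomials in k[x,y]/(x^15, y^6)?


k[x,y], I = (x^15, y^6), d = 9
Need i < 15 and d-i < 6.
Range: 4 <= i <= 9.
H(9) = 6


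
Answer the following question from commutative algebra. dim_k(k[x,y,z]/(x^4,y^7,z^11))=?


Basis: x^iy^jz^k, i<4,j<7,k<11
4*7*11=308


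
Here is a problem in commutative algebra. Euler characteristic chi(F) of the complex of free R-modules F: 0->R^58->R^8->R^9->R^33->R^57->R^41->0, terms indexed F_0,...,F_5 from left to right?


chi = sum (-1)^i * rank:
(-1)^0*58=58
(-1)^1*8=-8
(-1)^2*9=9
(-1)^3*33=-33
(-1)^4*57=57
(-1)^5*41=-41
chi=42


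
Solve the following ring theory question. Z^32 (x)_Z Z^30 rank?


rank(M(x)N) = rank(M)*rank(N)
32*30 = 960


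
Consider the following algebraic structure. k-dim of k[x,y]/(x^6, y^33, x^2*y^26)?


k[x,y]/I, I = (x^6, y^33, x^2*y^26)
Rect: 6x33=198. Corner: (6-2)x(33-26)=28.
dim = 198-28 = 170


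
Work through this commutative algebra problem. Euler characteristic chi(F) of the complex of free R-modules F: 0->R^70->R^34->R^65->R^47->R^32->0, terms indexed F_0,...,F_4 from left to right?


chi = sum (-1)^i * rank:
(-1)^0*70=70
(-1)^1*34=-34
(-1)^2*65=65
(-1)^3*47=-47
(-1)^4*32=32
chi=86


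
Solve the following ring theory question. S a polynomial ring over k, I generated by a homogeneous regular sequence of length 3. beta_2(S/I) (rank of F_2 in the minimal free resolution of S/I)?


Regular sequence => Koszul complex is the minimal free resolution.
Syz_1 minimally generated by Koszul relations f_i*e_j - f_j*e_i (i<j): mu(Syz_1) = beta_2 = C(m,2) = m(m-1)/2
m=3
3*2/2 = 3


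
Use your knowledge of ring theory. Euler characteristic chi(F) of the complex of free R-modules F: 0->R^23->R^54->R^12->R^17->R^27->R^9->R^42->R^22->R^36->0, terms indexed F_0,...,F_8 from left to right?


chi = sum (-1)^i * rank:
(-1)^0*23=23
(-1)^1*54=-54
(-1)^2*12=12
(-1)^3*17=-17
(-1)^4*27=27
(-1)^5*9=-9
(-1)^6*42=42
(-1)^7*22=-22
(-1)^8*36=36
chi=38


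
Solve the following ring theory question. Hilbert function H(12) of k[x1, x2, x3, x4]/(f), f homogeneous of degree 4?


C(15,3)-C(11,3)=455-165=290


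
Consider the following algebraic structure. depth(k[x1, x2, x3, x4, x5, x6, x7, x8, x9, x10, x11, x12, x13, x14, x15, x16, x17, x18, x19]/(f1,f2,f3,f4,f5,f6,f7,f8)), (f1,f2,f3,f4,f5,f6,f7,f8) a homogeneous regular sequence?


depth(R)=19
depth(R/I)=19-8=11


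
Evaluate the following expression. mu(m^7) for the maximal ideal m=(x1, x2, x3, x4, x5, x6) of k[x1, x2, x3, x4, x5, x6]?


Graded Nakayama: mu(m^d) = dim_k (m^d/m^(d+1)) = #degree-7 monomials in 6 vars
C(n+d-1,d)=C(12,7)=792


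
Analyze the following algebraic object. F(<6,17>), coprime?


gcd(6,17)=1 => F=ab-a-b=6*17-6-17=102-23=79


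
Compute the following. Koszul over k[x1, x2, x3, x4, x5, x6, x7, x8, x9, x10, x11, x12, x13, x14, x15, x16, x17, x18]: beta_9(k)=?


C(n,i)=C(18,9)=48620


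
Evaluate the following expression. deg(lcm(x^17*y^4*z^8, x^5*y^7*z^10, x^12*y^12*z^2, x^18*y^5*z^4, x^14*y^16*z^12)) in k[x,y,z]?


lcm = componentwise max:
x: max(17,5,12,18,14)=18
y: max(4,7,12,5,16)=16
z: max(8,10,2,4,12)=12
Total=18+16+12=46


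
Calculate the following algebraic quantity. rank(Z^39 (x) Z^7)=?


rank(M(x)N) = rank(M)*rank(N)
39*7 = 273


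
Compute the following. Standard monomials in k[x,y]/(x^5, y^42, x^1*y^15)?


k[x,y]/I, I = (x^5, y^42, x^1*y^15)
Rect: 5x42=210. Corner: (5-1)x(42-15)=108.
dim = 210-108 = 102


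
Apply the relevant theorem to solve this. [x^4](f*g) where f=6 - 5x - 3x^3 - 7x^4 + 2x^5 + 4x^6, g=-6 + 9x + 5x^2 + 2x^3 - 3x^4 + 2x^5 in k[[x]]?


[x^4] = sum a_i*b_j, i+j=4
  6*-3=-18
  -5*2=-10
  -3*9=-27
  -7*-6=42
Sum=-13


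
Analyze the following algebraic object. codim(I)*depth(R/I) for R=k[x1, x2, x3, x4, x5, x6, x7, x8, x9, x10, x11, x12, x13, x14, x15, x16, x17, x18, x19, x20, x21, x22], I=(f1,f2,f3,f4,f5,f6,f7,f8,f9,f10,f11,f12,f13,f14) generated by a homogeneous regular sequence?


codim=14, depth=dim(R/I)=22-14=8
Product=14*8=112


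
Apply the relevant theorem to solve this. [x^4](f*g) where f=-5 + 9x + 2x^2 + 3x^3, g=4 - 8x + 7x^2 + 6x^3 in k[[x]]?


[x^4] = sum a_i*b_j, i+j=4
  9*6=54
  2*7=14
  3*-8=-24
Sum=44


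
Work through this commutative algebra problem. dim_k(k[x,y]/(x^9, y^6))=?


Basis: x^i*y^j, i<9, j<6
9*6=54


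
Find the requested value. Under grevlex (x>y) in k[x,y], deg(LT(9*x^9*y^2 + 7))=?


LT: 9*x^9*y^2
deg_x=9, deg_y=2
Total=9+2=11


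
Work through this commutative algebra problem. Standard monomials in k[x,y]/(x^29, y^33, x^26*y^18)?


k[x,y]/I, I = (x^29, y^33, x^26*y^18)
Rect: 29x33=957. Corner: (29-26)x(33-18)=45.
dim = 957-45 = 912


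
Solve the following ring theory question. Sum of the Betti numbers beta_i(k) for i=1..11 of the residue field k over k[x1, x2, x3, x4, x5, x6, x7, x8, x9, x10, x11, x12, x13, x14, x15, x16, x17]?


Koszul resolution: beta_i(k)=C(n,i), n=17
C(17,1)=17, C(17,2)=136, C(17,3)=680, C(17,4)=2380, C(17,5)=6188, C(17,6)=12376, C(17,7)=19448, C(17,8)=24310, C(17,9)=24310, C(17,10)=19448, C(17,11)=12376
Sum=121669


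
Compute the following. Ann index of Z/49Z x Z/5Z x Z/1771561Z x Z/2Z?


Exponent = lcm of the cyclic orders; pairwise coprime => product.
7^2*5^1*11^6*2^1=49*5*1771561*2=868064890


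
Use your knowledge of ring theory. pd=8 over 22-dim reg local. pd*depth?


pd+depth=22
depth=22-8=14
pd*depth=8*14=112


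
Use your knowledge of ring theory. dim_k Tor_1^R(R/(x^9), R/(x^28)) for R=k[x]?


Tor_1(R/I,R/J)=(I cap J)/IJ=(x^28)/(x^37)
dim=37-28=min(9,28)=9


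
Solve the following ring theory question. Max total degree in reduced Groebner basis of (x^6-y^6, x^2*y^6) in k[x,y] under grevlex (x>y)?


LT(f1)=x^6, LT(f2)=x^2y^6, lcm=x^6y^6
S(f1,f2) = y^6*f1 - x^4*f2 = -y^12
Reduced GB = {f1, f2, y^12}; degrees 6, 8, 12
Max = 12


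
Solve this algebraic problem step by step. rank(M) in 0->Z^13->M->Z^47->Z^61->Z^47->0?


Alt sum=0:
(-1)^0*13 + (-1)^1*? + (-1)^2*47 + (-1)^3*61 + (-1)^4*47=0
rank(M)=46


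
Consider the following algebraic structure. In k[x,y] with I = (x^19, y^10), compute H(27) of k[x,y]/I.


k[x,y], I = (x^19, y^10), d = 27
Need i < 19 and d-i < 10.
Range: 18 <= i <= 18.
H(27) = 1


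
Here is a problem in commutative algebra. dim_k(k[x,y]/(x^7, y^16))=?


Basis: x^i*y^j, i<7, j<16
7*16=112


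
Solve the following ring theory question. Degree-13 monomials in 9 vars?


C(d+n-1,n-1)=C(21,8)=203490


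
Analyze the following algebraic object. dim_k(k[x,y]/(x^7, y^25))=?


Basis: x^i*y^j, i<7, j<25
7*25=175


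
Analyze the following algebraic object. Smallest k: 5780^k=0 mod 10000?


5780^k mod 10000:
k=1: 5780
k=2: 8400
k=3: 2000
k=4: 0
First zero at k = 4


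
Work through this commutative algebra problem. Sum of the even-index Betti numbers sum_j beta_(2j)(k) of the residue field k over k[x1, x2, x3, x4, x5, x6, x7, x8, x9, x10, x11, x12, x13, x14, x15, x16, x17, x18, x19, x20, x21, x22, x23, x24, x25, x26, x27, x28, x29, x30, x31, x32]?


Koszul resolution: beta_i(k)=C(n,i), n=32
sum_even C(32,i) = 2^(n-1) = 2^31 = 2147483648


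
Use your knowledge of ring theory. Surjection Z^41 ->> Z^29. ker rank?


rank(ker) = 41-29 = 12


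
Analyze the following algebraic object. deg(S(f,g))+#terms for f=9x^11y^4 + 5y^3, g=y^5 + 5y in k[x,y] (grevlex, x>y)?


LT(f)=9x^11y^4, LT(g)=y^5
lcm(LM)=x^11y^5
S(f,g) (scaled by 9 to clear denominators) = y*f - 9x^11*g = -45x^11y + 5y^4
2 terms, deg 12.
12+2=14


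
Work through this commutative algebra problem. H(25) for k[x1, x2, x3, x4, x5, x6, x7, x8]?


C(d+n-1,n-1)=C(32,7)=3365856


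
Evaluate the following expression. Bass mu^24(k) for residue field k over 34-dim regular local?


C(n,i)=C(34,24)=131128140


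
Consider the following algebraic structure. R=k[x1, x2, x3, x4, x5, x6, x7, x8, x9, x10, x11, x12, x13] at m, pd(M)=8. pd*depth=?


pd+depth=13
depth=13-8=5
pd*depth=8*5=40


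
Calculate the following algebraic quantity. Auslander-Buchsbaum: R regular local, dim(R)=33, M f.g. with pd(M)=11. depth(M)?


pd+depth=depth(R)=33
depth=33-11=22


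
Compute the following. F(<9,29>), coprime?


gcd(9,29)=1 => F=ab-a-b=9*29-9-29=261-38=223


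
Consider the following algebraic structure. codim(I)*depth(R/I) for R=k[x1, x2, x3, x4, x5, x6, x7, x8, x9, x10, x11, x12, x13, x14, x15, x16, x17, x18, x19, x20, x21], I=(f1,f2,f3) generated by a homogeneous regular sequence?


codim=3, depth=dim(R/I)=21-3=18
Product=3*18=54


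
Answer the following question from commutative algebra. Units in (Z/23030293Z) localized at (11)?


Local ring = Z/1771561Z.
phi(1771561) = 11^5*(11-1) = 1610510


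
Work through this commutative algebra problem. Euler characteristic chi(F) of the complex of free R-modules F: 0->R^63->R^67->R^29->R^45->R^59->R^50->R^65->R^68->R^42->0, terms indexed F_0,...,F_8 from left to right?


chi = sum (-1)^i * rank:
(-1)^0*63=63
(-1)^1*67=-67
(-1)^2*29=29
(-1)^3*45=-45
(-1)^4*59=59
(-1)^5*50=-50
(-1)^6*65=65
(-1)^7*68=-68
(-1)^8*42=42
chi=28


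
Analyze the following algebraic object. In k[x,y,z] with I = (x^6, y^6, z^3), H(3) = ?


Need i<6, j<6, k<3 with i+j+k=3.
For each i, j ranges over max(0,3-i-2)..min(5,3-i):
  i=0: j in [1,3] -> 3
  i=1: j in [0,2] -> 3
  i=2: j in [0,1] -> 2
  i=3: j in [0,0] -> 1
H(3) = 3+3+2+1 = 9


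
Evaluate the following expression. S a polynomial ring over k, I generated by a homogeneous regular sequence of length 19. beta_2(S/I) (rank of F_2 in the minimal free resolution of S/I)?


Regular sequence => Koszul complex is the minimal free resolution.
Syz_1 minimally generated by Koszul relations f_i*e_j - f_j*e_i (i<j): mu(Syz_1) = beta_2 = C(m,2) = m(m-1)/2
m=19
19*18/2 = 171


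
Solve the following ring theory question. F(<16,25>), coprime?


gcd(16,25)=1 => F=ab-a-b=16*25-16-25=400-41=359


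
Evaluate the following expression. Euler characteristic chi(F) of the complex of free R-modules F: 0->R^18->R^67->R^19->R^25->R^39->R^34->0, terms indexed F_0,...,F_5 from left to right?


chi = sum (-1)^i * rank:
(-1)^0*18=18
(-1)^1*67=-67
(-1)^2*19=19
(-1)^3*25=-25
(-1)^4*39=39
(-1)^5*34=-34
chi=-50


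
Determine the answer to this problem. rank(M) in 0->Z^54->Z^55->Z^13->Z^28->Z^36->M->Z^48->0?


Alt sum=0:
(-1)^0*54 + (-1)^1*55 + (-1)^2*13 + (-1)^3*28 + (-1)^4*36 + (-1)^5*? + (-1)^6*48=0
rank(M)=68


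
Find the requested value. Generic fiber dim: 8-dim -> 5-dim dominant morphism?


dim(fiber)=dim(X)-dim(Y)=8-5=3


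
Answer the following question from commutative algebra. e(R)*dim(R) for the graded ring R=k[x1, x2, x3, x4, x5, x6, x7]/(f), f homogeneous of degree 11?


e(R)=deg(f)=11, dim(R)=7-1=6
e*dim=11*6=66


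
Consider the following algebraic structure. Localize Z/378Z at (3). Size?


3-primary part: 378=3^3*14
Size=3^3=27


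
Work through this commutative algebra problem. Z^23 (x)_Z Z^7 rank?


rank(M(x)N) = rank(M)*rank(N)
23*7 = 161


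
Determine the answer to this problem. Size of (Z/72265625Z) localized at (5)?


5-primary part: 72265625=5^9*37
Size=5^9=1953125


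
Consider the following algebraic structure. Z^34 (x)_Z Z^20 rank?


rank(M(x)N) = rank(M)*rank(N)
34*20 = 680


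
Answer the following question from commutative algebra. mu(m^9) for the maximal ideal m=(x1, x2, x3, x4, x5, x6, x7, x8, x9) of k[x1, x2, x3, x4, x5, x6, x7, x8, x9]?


Graded Nakayama: mu(m^d) = dim_k (m^d/m^(d+1)) = #degree-9 monomials in 9 vars
C(n+d-1,d)=C(17,9)=24310


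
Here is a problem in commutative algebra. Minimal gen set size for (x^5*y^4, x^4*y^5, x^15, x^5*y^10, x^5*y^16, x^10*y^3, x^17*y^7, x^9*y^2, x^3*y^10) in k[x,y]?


Remove redundant (divisible by others).
x^17*y^7 redundant.
x^5*y^10 redundant.
x^10*y^3 redundant.
x^5*y^16 redundant.
Min: x^15, x^9*y^2, x^5*y^4, x^4*y^5, x^3*y^10
Count=5


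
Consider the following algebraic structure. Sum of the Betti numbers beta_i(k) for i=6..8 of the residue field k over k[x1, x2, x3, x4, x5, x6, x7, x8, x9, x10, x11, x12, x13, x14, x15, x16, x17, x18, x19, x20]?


Koszul resolution: beta_i(k)=C(n,i), n=20
C(20,6)=38760, C(20,7)=77520, C(20,8)=125970
Sum=242250


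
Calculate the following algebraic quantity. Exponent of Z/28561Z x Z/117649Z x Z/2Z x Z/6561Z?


Exponent = lcm of the cyclic orders; pairwise coprime => product.
13^4*7^6*2^1*3^8=28561*117649*2*6561=44092191273858


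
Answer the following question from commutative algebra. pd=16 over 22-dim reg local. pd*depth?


pd+depth=22
depth=22-16=6
pd*depth=16*6=96


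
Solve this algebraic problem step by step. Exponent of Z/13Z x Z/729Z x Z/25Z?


Exponent = lcm of the cyclic orders; pairwise coprime => product.
13^1*3^6*5^2=13*729*25=236925


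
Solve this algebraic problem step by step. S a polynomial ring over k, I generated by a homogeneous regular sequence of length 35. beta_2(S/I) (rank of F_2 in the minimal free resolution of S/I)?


Regular sequence => Koszul complex is the minimal free resolution.
Syz_1 minimally generated by Koszul relations f_i*e_j - f_j*e_i (i<j): mu(Syz_1) = beta_2 = C(m,2) = m(m-1)/2
m=35
35*34/2 = 595


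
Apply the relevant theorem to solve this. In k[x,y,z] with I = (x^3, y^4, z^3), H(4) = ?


Need i<3, j<4, k<3 with i+j+k=4.
For each i, j ranges over max(0,4-i-2)..min(3,4-i):
  i=0: j in [2,3] -> 2
  i=1: j in [1,3] -> 3
  i=2: j in [0,2] -> 3
H(4) = 2+3+3 = 8


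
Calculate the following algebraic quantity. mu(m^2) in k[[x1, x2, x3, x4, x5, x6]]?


C(n+d-1,d)=C(7,2)=21


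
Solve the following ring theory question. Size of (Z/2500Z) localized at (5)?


5-primary part: 2500=5^4*4
Size=5^4=625


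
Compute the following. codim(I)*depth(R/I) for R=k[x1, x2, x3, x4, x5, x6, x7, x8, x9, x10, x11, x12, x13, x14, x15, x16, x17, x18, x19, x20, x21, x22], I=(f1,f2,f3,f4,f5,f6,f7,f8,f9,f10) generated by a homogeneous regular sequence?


codim=10, depth=dim(R/I)=22-10=12
Product=10*12=120


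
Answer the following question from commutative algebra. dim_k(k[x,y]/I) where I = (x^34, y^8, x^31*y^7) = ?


k[x,y]/I, I = (x^34, y^8, x^31*y^7)
Rect: 34x8=272. Corner: (34-31)x(8-7)=3.
dim = 272-3 = 269


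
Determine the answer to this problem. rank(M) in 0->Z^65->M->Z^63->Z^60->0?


Alt sum=0:
(-1)^0*65 + (-1)^1*? + (-1)^2*63 + (-1)^3*60=0
rank(M)=68


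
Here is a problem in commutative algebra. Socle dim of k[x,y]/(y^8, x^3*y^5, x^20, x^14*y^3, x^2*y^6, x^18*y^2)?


Socle = ann(m) = span of standard monomials u with x*u, y*u in I (staircase corners).
Minimal generators: x^20, x^18*y^2, x^14*y^3, x^3*y^5, x^2*y^6, y^8
Corners: xy^7, x^2y^5, x^13y^4, x^17y^2, x^19y
Socle dim=5


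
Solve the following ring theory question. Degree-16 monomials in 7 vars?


C(d+n-1,n-1)=C(22,6)=74613


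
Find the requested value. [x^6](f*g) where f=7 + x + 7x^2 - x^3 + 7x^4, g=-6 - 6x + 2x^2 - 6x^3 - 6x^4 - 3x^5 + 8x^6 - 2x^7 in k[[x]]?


[x^6] = sum a_i*b_j, i+j=6
  7*8=56
  1*-3=-3
  7*-6=-42
  -1*-6=6
  7*2=14
Sum=31


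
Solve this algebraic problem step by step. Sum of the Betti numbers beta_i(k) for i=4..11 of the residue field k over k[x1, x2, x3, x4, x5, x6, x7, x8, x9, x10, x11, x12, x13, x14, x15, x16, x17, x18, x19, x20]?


Koszul resolution: beta_i(k)=C(n,i), n=20
C(20,4)=4845, C(20,5)=15504, C(20,6)=38760, C(20,7)=77520, C(20,8)=125970, C(20,9)=167960, C(20,10)=184756, C(20,11)=167960
Sum=783275


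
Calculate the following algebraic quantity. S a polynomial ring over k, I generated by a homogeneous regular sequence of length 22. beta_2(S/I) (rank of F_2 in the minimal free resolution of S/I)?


Regular sequence => Koszul complex is the minimal free resolution.
Syz_1 minimally generated by Koszul relations f_i*e_j - f_j*e_i (i<j): mu(Syz_1) = beta_2 = C(m,2) = m(m-1)/2
m=22
22*21/2 = 231


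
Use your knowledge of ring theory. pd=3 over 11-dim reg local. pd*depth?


pd+depth=11
depth=11-3=8
pd*depth=3*8=24


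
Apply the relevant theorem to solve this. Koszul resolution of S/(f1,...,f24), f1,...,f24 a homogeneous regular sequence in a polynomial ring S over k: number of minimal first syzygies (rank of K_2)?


Regular sequence => Koszul complex is the minimal free resolution.
Syz_1 minimally generated by Koszul relations f_i*e_j - f_j*e_i (i<j): mu(Syz_1) = beta_2 = C(m,2) = m(m-1)/2
m=24
24*23/2 = 276


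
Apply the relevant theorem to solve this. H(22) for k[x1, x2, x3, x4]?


C(d+n-1,n-1)=C(25,3)=2300


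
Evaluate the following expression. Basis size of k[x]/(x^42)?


Basis: 1,x,...,x^41
dim=42


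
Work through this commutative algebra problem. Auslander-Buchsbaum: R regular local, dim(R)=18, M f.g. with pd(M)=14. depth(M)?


pd+depth=depth(R)=18
depth=18-14=4


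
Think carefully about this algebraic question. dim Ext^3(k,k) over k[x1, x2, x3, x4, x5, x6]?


C(n,i)=C(6,3)=20


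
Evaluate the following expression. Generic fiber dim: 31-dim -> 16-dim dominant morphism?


dim(fiber)=dim(X)-dim(Y)=31-16=15


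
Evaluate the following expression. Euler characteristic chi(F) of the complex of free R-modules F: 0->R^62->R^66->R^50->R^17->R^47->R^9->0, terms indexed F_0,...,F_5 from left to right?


chi = sum (-1)^i * rank:
(-1)^0*62=62
(-1)^1*66=-66
(-1)^2*50=50
(-1)^3*17=-17
(-1)^4*47=47
(-1)^5*9=-9
chi=67


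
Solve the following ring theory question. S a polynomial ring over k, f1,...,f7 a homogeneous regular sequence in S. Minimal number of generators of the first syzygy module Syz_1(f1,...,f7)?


Regular sequence => Koszul complex is the minimal free resolution.
Syz_1 minimally generated by Koszul relations f_i*e_j - f_j*e_i (i<j): mu(Syz_1) = beta_2 = C(m,2) = m(m-1)/2
m=7
7*6/2 = 21


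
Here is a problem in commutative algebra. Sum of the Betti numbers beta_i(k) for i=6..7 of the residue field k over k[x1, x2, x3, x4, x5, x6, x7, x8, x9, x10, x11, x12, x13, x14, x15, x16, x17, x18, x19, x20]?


Koszul resolution: beta_i(k)=C(n,i), n=20
C(20,6)=38760, C(20,7)=77520
Sum=116280


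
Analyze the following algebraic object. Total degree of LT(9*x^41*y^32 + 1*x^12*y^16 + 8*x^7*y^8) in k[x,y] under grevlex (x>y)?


LT: 9*x^41*y^32
deg_x=41, deg_y=32
Total=41+32=73


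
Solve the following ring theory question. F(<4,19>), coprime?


gcd(4,19)=1 => F=ab-a-b=4*19-4-19=76-23=53


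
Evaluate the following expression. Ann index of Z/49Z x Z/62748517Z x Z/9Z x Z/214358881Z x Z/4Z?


Exponent = lcm of the cyclic orders; pairwise coprime => product.
7^2*13^7*3^2*11^8*2^2=49*62748517*9*214358881*4=23727038131365997428


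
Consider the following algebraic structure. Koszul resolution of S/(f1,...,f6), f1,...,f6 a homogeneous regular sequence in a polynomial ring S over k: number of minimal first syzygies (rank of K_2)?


Regular sequence => Koszul complex is the minimal free resolution.
Syz_1 minimally generated by Koszul relations f_i*e_j - f_j*e_i (i<j): mu(Syz_1) = beta_2 = C(m,2) = m(m-1)/2
m=6
6*5/2 = 15


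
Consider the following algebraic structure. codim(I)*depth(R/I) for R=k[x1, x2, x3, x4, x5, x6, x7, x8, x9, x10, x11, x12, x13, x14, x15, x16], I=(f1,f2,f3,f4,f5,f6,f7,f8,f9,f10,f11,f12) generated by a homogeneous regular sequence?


codim=12, depth=dim(R/I)=16-12=4
Product=12*4=48


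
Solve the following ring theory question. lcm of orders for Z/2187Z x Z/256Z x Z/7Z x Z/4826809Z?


Exponent = lcm of the cyclic orders; pairwise coprime => product.
3^7*2^8*7^1*13^6=2187*256*7*4826809=18916766459136


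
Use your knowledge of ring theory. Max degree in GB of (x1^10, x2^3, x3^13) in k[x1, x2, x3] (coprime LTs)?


Pure powers, coprime LTs => already GB.
Degrees: 10, 3, 13
Max=13


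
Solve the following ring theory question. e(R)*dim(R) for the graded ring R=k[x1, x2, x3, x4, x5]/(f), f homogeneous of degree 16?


e(R)=deg(f)=16, dim(R)=5-1=4
e*dim=16*4=64


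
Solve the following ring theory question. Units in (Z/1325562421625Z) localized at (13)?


Local ring = Z/10604499373Z.
phi(10604499373) = 13^8*(13-1) = 9788768652


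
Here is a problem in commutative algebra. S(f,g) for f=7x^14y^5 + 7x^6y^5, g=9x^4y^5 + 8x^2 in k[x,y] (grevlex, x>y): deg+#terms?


LT(f)=7x^14y^5, LT(g)=9x^4y^5
lcm(LM)=x^14y^5
S(f,g) (scaled by 63 to clear denominators) = 9*f - 7x^10*g = -56x^12 + 63x^6y^5
2 terms, deg 12.
12+2=14


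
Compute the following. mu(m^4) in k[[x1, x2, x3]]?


C(n+d-1,d)=C(6,4)=15


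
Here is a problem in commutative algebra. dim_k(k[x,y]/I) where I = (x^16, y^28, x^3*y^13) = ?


k[x,y]/I, I = (x^16, y^28, x^3*y^13)
Rect: 16x28=448. Corner: (16-3)x(28-13)=195.
dim = 448-195 = 253


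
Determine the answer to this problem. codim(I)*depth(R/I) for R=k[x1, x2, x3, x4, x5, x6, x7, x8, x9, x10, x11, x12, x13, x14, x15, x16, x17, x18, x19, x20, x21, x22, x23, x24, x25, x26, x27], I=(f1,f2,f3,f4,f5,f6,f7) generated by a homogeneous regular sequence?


codim=7, depth=dim(R/I)=27-7=20
Product=7*20=140


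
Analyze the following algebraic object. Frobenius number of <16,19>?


gcd(16,19)=1 => F=ab-a-b=16*19-16-19=304-35=269


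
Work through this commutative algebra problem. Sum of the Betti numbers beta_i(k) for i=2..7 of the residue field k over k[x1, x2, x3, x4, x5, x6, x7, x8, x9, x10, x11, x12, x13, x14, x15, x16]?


Koszul resolution: beta_i(k)=C(n,i), n=16
C(16,2)=120, C(16,3)=560, C(16,4)=1820, C(16,5)=4368, C(16,6)=8008, C(16,7)=11440
Sum=26316


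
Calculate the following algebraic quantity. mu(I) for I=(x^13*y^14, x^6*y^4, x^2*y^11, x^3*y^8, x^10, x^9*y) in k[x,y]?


Remove redundant (divisible by others).
x^13*y^14 redundant.
Min: x^10, x^9*y, x^6*y^4, x^3*y^8, x^2*y^11
Count=5


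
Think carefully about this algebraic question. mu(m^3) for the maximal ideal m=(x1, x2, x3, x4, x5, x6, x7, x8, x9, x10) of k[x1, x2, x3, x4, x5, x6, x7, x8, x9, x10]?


Graded Nakayama: mu(m^d) = dim_k (m^d/m^(d+1)) = #degree-3 monomials in 10 vars
C(n+d-1,d)=C(12,3)=220


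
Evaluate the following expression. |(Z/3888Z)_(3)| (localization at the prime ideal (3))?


3-primary part: 3888=3^5*16
Size=3^5=243


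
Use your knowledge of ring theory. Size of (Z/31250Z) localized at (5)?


5-primary part: 31250=5^6*2
Size=5^6=15625


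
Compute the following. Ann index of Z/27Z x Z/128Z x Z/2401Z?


Exponent = lcm of the cyclic orders; pairwise coprime => product.
3^3*2^7*7^4=27*128*2401=8297856


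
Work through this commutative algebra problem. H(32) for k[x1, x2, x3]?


C(d+n-1,n-1)=C(34,2)=561


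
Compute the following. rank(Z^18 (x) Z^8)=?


rank(M(x)N) = rank(M)*rank(N)
18*8 = 144


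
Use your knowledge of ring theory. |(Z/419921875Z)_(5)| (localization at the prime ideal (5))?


5-primary part: 419921875=5^10*43
Size=5^10=9765625


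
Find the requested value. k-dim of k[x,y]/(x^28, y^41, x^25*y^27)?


k[x,y]/I, I = (x^28, y^41, x^25*y^27)
Rect: 28x41=1148. Corner: (28-25)x(41-27)=42.
dim = 1148-42 = 1106


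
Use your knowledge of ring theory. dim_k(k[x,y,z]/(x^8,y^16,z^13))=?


Basis: x^iy^jz^k, i<8,j<16,k<13
8*16*13=1664


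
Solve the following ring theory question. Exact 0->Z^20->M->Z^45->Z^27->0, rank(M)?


Alt sum=0:
(-1)^0*20 + (-1)^1*? + (-1)^2*45 + (-1)^3*27=0
rank(M)=38


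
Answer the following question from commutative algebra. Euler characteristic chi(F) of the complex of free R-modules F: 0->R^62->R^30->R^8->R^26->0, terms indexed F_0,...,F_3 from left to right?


chi = sum (-1)^i * rank:
(-1)^0*62=62
(-1)^1*30=-30
(-1)^2*8=8
(-1)^3*26=-26
chi=14


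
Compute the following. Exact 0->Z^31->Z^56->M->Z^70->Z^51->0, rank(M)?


Alt sum=0:
(-1)^0*31 + (-1)^1*56 + (-1)^2*? + (-1)^3*70 + (-1)^4*51=0
rank(M)=44


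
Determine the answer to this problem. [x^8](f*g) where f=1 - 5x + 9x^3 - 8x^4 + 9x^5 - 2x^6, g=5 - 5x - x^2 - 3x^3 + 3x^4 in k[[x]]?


[x^8] = sum a_i*b_j, i+j=8
  -8*3=-24
  9*-3=-27
  -2*-1=2
Sum=-49


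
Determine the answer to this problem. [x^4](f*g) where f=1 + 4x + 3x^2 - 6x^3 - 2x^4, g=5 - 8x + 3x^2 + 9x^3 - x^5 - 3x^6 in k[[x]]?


[x^4] = sum a_i*b_j, i+j=4
  4*9=36
  3*3=9
  -6*-8=48
  -2*5=-10
Sum=83


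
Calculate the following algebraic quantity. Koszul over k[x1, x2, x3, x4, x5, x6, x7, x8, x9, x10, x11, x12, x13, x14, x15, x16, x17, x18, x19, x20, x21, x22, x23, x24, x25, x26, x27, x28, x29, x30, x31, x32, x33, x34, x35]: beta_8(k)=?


C(n,i)=C(35,8)=23535820


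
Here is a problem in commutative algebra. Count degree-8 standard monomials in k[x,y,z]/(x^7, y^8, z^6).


Need i<7, j<8, k<6 with i+j+k=8.
For each i, j ranges over max(0,8-i-5)..min(7,8-i):
  i=0: j in [3,7] -> 5
  i=1: j in [2,7] -> 6
  i=2: j in [1,6] -> 6
  i=3: j in [0,5] -> 6
  i=4: j in [0,4] -> 5
  i=5: j in [0,3] -> 4
  i=6: j in [0,2] -> 3
H(8) = 5+6+6+6+5+4+3 = 35


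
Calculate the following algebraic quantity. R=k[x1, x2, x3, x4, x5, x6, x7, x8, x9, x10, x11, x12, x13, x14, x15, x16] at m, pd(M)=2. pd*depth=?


pd+depth=16
depth=16-2=14
pd*depth=2*14=28


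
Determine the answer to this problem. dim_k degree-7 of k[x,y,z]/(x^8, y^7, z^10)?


Need i<8, j<7, k<10 with i+j+k=7.
For each i, j ranges over max(0,7-i-9)..min(6,7-i):
  i=0: j in [0,6] -> 7
  i=1: j in [0,6] -> 7
  i=2: j in [0,5] -> 6
  i=3: j in [0,4] -> 5
  i=4: j in [0,3] -> 4
  i=5: j in [0,2] -> 3
  i=6: j in [0,1] -> 2
  i=7: j in [0,0] -> 1
H(7) = 7+7+6+5+4+3+2+1 = 35


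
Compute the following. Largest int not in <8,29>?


gcd(8,29)=1 => F=ab-a-b=8*29-8-29=232-37=195


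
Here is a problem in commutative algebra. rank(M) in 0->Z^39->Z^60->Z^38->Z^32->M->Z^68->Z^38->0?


Alt sum=0:
(-1)^0*39 + (-1)^1*60 + (-1)^2*38 + (-1)^3*32 + (-1)^4*? + (-1)^5*68 + (-1)^6*38=0
rank(M)=45


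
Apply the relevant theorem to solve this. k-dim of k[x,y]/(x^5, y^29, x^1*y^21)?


k[x,y]/I, I = (x^5, y^29, x^1*y^21)
Rect: 5x29=145. Corner: (5-1)x(29-21)=32.
dim = 145-32 = 113


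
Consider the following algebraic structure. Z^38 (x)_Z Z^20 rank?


rank(M(x)N) = rank(M)*rank(N)
38*20 = 760


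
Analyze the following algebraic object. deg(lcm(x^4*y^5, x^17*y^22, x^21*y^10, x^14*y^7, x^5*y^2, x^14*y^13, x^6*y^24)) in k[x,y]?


lcm = componentwise max:
x: max(4,17,21,14,5,14,6)=21
y: max(5,22,10,7,2,13,24)=24
Total=21+24=45


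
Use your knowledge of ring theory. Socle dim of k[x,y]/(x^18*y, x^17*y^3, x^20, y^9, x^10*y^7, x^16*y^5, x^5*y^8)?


Socle = ann(m) = span of standard monomials u with x*u, y*u in I (staircase corners).
Minimal generators: x^20, x^18*y, x^17*y^3, x^16*y^5, x^10*y^7, x^5*y^8, y^9
Corners: x^4y^8, x^9y^7, x^15y^6, x^16y^4, x^17y^2, x^19
Socle dim=6


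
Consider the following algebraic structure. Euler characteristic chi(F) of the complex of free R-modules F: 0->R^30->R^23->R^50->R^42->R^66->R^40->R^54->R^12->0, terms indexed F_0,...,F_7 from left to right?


chi = sum (-1)^i * rank:
(-1)^0*30=30
(-1)^1*23=-23
(-1)^2*50=50
(-1)^3*42=-42
(-1)^4*66=66
(-1)^5*40=-40
(-1)^6*54=54
(-1)^7*12=-12
chi=83


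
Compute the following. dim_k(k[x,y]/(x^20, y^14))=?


Basis: x^i*y^j, i<20, j<14
20*14=280


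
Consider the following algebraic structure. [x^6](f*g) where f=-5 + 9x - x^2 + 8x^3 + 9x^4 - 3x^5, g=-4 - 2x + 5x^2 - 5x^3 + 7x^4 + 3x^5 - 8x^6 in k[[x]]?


[x^6] = sum a_i*b_j, i+j=6
  -5*-8=40
  9*3=27
  -1*7=-7
  8*-5=-40
  9*5=45
  -3*-2=6
Sum=71


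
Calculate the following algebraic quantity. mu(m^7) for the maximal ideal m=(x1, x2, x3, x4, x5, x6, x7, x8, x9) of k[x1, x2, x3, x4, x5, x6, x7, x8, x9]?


Graded Nakayama: mu(m^d) = dim_k (m^d/m^(d+1)) = #degree-7 monomials in 9 vars
C(n+d-1,d)=C(15,7)=6435


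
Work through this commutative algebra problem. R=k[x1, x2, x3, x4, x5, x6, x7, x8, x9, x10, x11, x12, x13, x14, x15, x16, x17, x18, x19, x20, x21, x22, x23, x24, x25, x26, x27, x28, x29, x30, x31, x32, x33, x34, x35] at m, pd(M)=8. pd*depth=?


pd+depth=35
depth=35-8=27
pd*depth=8*27=216


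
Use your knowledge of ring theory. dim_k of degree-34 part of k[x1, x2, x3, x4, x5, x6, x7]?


C(d+n-1,n-1)=C(40,6)=3838380


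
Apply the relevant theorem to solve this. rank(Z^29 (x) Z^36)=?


rank(M(x)N) = rank(M)*rank(N)
29*36 = 1044


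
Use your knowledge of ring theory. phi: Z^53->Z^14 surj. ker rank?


rank(ker) = 53-14 = 39


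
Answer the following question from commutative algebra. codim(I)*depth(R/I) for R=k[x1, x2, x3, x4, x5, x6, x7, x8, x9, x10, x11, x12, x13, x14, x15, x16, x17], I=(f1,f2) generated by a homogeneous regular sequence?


codim=2, depth=dim(R/I)=17-2=15
Product=2*15=30


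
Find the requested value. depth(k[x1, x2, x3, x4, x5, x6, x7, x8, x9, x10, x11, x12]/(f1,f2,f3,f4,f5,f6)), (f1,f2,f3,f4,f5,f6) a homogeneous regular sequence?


depth(R)=12
depth(R/I)=12-6=6


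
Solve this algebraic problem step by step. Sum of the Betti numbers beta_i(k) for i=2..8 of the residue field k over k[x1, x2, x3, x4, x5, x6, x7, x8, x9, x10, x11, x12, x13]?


Koszul resolution: beta_i(k)=C(n,i), n=13
C(13,2)=78, C(13,3)=286, C(13,4)=715, C(13,5)=1287, C(13,6)=1716, C(13,7)=1716, C(13,8)=1287
Sum=7085


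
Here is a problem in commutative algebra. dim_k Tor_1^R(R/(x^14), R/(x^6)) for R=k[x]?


Tor_1(R/I,R/J)=(I cap J)/IJ=(x^14)/(x^20)
dim=20-14=min(14,6)=6


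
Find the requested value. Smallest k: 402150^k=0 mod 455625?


402150^k mod 455625:
k=1: 402150
k=2: 73125
k=3: 270000
k=4: 50625
k=5: 151875
k=6: 0
First zero at k = 6


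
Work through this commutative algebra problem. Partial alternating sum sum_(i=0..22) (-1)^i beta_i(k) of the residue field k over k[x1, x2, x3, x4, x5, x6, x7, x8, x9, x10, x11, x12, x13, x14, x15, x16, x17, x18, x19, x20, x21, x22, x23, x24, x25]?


Koszul resolution: beta_i(k)=C(n,i), n=25
sum_(i=0..p) (-1)^i C(n,i) = (-1)^p C(n-1,p)
(-1)^22*C(24,22) = (-1)^22*276 = 276


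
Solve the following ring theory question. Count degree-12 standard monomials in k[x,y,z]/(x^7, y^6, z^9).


Need i<7, j<6, k<9 with i+j+k=12.
For each i, j ranges over max(0,12-i-8)..min(5,12-i):
  i=0: j in [4,5] -> 2
  i=1: j in [3,5] -> 3
  i=2: j in [2,5] -> 4
  i=3: j in [1,5] -> 5
  i=4: j in [0,5] -> 6
  i=5: j in [0,5] -> 6
  i=6: j in [0,5] -> 6
H(12) = 2+3+4+5+6+6+6 = 32


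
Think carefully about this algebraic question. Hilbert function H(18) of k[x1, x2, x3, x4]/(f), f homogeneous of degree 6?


C(21,3)-C(15,3)=1330-455=875


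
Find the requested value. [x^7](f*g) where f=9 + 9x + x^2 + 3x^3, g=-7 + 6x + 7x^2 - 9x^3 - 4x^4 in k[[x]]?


[x^7] = sum a_i*b_j, i+j=7
  3*-4=-12
Sum=-12


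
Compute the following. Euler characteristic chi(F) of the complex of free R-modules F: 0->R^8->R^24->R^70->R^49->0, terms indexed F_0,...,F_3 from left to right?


chi = sum (-1)^i * rank:
(-1)^0*8=8
(-1)^1*24=-24
(-1)^2*70=70
(-1)^3*49=-49
chi=5


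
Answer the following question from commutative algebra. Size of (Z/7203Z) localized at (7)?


7-primary part: 7203=7^4*3
Size=7^4=2401


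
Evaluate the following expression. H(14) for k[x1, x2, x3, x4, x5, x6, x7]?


C(d+n-1,n-1)=C(20,6)=38760


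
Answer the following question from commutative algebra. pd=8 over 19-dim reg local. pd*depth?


pd+depth=19
depth=19-8=11
pd*depth=8*11=88


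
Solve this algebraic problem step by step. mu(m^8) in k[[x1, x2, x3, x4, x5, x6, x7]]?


C(n+d-1,d)=C(14,8)=3003


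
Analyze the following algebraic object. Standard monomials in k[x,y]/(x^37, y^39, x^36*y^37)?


k[x,y]/I, I = (x^37, y^39, x^36*y^37)
Rect: 37x39=1443. Corner: (37-36)x(39-37)=2.
dim = 1443-2 = 1441


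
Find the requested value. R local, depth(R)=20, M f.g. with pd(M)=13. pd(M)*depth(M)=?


pd+depth=20
depth=20-13=7
pd*depth=13*7=91


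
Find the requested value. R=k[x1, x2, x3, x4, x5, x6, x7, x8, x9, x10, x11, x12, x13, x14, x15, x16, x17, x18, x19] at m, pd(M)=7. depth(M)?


pd+depth=depth(R)=19
depth=19-7=12


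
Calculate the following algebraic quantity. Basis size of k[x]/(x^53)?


Basis: 1,x,...,x^52
dim=53


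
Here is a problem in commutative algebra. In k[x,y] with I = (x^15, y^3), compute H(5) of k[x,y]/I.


k[x,y], I = (x^15, y^3), d = 5
Need i < 15 and d-i < 3.
Range: 3 <= i <= 5.
H(5) = 3


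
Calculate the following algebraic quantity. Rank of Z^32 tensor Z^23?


rank(M(x)N) = rank(M)*rank(N)
32*23 = 736


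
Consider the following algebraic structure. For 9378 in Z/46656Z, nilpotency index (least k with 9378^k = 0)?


9378^k mod 46656:
k=1: 9378
k=2: 324
k=3: 5832
k=4: 11664
k=5: 23328
k=6: 0
First zero at k = 6


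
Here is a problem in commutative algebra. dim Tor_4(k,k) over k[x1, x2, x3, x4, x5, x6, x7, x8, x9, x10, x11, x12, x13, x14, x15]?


Koszul: C(n,i)=C(15,4)=1365


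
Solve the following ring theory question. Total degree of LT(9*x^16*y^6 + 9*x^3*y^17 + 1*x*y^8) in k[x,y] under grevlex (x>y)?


LT: 9*x^16*y^6
deg_x=16, deg_y=6
Total=16+6=22


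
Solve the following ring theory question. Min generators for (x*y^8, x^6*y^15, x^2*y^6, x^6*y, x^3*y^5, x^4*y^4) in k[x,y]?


Remove redundant (divisible by others).
x^6*y^15 redundant.
Min: x^6*y, x^4*y^4, x^3*y^5, x^2*y^6, x*y^8
Count=5


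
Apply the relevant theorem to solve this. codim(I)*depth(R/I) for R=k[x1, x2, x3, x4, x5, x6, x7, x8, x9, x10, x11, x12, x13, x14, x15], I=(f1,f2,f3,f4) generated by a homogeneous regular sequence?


codim=4, depth=dim(R/I)=15-4=11
Product=4*11=44


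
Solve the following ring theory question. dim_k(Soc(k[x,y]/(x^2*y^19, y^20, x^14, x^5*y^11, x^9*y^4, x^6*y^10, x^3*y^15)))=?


Socle = ann(m) = span of standard monomials u with x*u, y*u in I (staircase corners).
Minimal generators: x^14, x^9*y^4, x^6*y^10, x^5*y^11, x^3*y^15, x^2*y^19, y^20
Corners: xy^19, x^2y^18, x^4y^14, x^5y^10, x^8y^9, x^13y^3
Socle dim=6


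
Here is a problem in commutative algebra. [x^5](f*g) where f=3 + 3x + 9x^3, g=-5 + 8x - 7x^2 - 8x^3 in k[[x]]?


[x^5] = sum a_i*b_j, i+j=5
  9*-7=-63
Sum=-63


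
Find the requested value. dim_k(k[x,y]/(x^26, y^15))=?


Basis: x^i*y^j, i<26, j<15
26*15=390


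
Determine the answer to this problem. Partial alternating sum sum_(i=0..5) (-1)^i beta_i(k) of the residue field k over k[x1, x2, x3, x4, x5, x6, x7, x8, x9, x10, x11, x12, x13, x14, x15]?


Koszul resolution: beta_i(k)=C(n,i), n=15
sum_(i=0..p) (-1)^i C(n,i) = (-1)^p C(n-1,p)
(-1)^5*C(14,5) = (-1)^5*2002 = -2002


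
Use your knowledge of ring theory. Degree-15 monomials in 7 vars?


C(d+n-1,n-1)=C(21,6)=54264


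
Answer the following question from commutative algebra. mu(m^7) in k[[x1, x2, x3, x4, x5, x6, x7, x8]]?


C(n+d-1,d)=C(14,7)=3432


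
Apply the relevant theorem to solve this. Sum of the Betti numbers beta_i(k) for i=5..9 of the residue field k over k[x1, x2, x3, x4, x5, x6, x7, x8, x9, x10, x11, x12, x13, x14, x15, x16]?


Koszul resolution: beta_i(k)=C(n,i), n=16
C(16,5)=4368, C(16,6)=8008, C(16,7)=11440, C(16,8)=12870, C(16,9)=11440
Sum=48126


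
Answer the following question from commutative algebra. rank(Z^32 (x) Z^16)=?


rank(M(x)N) = rank(M)*rank(N)
32*16 = 512


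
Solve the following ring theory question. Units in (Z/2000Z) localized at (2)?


Local ring = Z/16Z.
phi(16) = 2^3*(2-1) = 8


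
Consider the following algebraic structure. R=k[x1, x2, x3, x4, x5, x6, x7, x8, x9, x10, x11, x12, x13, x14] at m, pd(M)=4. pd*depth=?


pd+depth=14
depth=14-4=10
pd*depth=4*10=40
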